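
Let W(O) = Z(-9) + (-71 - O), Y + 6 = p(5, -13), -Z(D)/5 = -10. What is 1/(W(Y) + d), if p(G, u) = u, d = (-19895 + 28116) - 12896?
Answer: -1/4677 ≈ -0.00021381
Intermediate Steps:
Z(D) = 50 (Z(D) = -5*(-10) = 50)
d = -4675 (d = 8221 - 12896 = -4675)
Y = -19 (Y = -6 - 13 = -19)
W(O) = -21 - O (W(O) = 50 + (-71 - O) = -21 - O)
1/(W(Y) + d) = 1/((-21 - 1*(-19)) - 4675) = 1/((-21 + 19) - 4675) = 1/(-2 - 4675) = 1/(-4677) = -1/4677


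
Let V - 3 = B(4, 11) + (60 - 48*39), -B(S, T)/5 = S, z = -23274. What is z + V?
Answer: -25103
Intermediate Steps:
B(S, T) = -5*S
V = -1829 (V = 3 + (-5*4 + (60 - 48*39)) = 3 + (-20 + (60 - 1872)) = 3 + (-20 - 1812) = 3 - 1832 = -1829)
z + V = -23274 - 1829 = -25103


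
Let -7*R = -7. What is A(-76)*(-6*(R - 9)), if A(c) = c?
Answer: -3648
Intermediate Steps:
R = 1 (R = -1/7*(-7) = 1)
A(-76)*(-6*(R - 9)) = -(-456)*(1 - 9) = -(-456)*(-8) = -76*48 = -3648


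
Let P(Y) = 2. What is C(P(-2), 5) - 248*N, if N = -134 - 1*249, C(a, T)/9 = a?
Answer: 95002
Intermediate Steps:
C(a, T) = 9*a
N = -383 (N = -134 - 249 = -383)
C(P(-2), 5) - 248*N = 9*2 - 248*(-383) = 18 + 94984 = 95002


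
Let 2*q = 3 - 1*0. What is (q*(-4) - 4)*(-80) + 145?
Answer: 945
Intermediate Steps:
q = 3/2 (q = (3 - 1*0)/2 = (3 + 0)/2 = (1/2)*3 = 3/2 ≈ 1.5000)
(q*(-4) - 4)*(-80) + 145 = ((3/2)*(-4) - 4)*(-80) + 145 = (-6 - 4)*(-80) + 145 = -10*(-80) + 145 = 800 + 145 = 945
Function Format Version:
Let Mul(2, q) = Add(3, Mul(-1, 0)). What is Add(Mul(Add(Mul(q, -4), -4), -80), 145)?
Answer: 945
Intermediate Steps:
q = Rational(3, 2) (q = Mul(Rational(1, 2), Add(3, Mul(-1, 0))) = Mul(Rational(1, 2), Add(3, 0)) = Mul(Rational(1, 2), 3) = Rational(3, 2) ≈ 1.5000)
Add(Mul(Add(Mul(q, -4), -4), -80), 145) = Add(Mul(Add(Mul(Rational(3, 2), -4), -4), -80), 145) = Add(Mul(Add(-6, -4), -80), 145) = Add(Mul(-10, -80), 145) = Add(800, 145) = 945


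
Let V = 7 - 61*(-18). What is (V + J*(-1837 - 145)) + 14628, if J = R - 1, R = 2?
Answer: 13751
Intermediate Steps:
J = 1 (J = 2 - 1 = 1)
V = 1105 (V = 7 + 1098 = 1105)
(V + J*(-1837 - 145)) + 14628 = (1105 + 1*(-1837 - 145)) + 14628 = (1105 + 1*(-1982)) + 14628 = (1105 - 1982) + 14628 = -877 + 14628 = 13751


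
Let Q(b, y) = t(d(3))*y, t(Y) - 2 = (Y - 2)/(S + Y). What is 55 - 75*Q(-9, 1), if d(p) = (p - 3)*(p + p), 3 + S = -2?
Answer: -125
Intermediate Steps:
S = -5 (S = -3 - 2 = -5)
d(p) = 2*p*(-3 + p) (d(p) = (-3 + p)*(2*p) = 2*p*(-3 + p))
t(Y) = 2 + (-2 + Y)/(-5 + Y) (t(Y) = 2 + (Y - 2)/(-5 + Y) = 2 + (-2 + Y)/(-5 + Y))
Q(b, y) = 12*y/5 (Q(b, y) = (3*(-4 + 2*3*(-3 + 3))/(-5 + 2*3*(-3 + 3)))*y = (3*(-4 + 2*3*0)/(-5 + 2*3*0))*y = (3*(-4 + 0)/(-5 + 0))*y = (3*(-4)/(-5))*y = (3*(-⅕)*(-4))*y = 12*y/5)
55 - 75*Q(-9, 1) = 55 - 180 = -125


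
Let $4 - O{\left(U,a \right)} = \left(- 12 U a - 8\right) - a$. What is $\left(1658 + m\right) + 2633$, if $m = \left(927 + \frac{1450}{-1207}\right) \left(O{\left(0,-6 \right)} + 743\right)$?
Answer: $\frac{842141048}{1207} \approx 6.9771 \cdot 10^{5}$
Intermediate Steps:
$O{\left(U,a \right)} = 12 + a + 12 U a$ ($O{\left(U,a \right)} = 4 - \left(\left(- 12 U a - 8\right) - a\right) = 4 - \left(\left(-8 - 12 U a\right) - a\right) = 4 - \left(-8 - a - 12 U a\right) = 4 + \left(8 + a + 12 U a\right) = 12 + a + 12 U a$)
$m = \frac{836961811}{1207}$ ($m = \left(927 + \frac{1450}{-1207}\right) \left(\left(12 - 6 + 12 \cdot 0 \left(-6\right)\right) + 743\right) = \left(927 + 1450 \left(- \frac{1}{1207}\right)\right) \left(\left(12 - 6 + 0\right) + 743\right) = \left(927 - \frac{1450}{1207}\right) \left(6 + 743\right) = \frac{1117439}{1207} \cdot 749 = \frac{836961811}{1207} \approx 6.9342 \cdot 10^{5}$)
$\left(1658 + m\right) + 2633 = \left(1658 + \frac{836961811}{1207}\right) + 2633 = \frac{838963017}{1207} + 2633 = \frac{842141048}{1207}$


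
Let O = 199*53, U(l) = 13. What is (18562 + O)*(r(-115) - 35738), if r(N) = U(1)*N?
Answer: -1083815397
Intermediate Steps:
O = 10547
r(N) = 13*N
(18562 + O)*(r(-115) - 35738) = (18562 + 10547)*(13*(-115) - 35738) = 29109*(-1495 - 35738) = 29109*(-37233) = -1083815397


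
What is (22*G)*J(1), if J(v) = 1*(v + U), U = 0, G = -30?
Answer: -660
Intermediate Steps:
J(v) = v (J(v) = 1*(v + 0) = 1*v = v)
(22*G)*J(1) = (22*(-30))*1 = -660*1 = -660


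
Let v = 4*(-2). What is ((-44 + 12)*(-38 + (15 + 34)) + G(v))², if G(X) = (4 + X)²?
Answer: 112896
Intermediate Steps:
v = -8
((-44 + 12)*(-38 + (15 + 34)) + G(v))² = ((-44 + 12)*(-38 + (15 + 34)) + (4 - 8)²)² = (-32*(-38 + 49) + (-4)²)² = (-32*11 + 16)² = (-352 + 16)² = (-336)² = 112896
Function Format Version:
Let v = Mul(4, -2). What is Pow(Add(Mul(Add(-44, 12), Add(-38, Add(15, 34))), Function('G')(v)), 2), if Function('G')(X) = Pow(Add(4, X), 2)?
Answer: 112896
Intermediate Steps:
v = -8
Pow(Add(Mul(Add(-44, 12), Add(-38, Add(15, 34))), Function('G')(v)), 2) = Pow(Add(Mul(Add(-44, 12), Add(-38, Add(15, 34))), Pow(Add(4, -8), 2)), 2) = Pow(Add(Mul(-32, Add(-38, 49)), Pow(-4, 2)), 2) = Pow(Add(Mul(-32, 11), 16), 2) = Pow(Add(-352, 16), 2) = Pow(-336, 2) = 112896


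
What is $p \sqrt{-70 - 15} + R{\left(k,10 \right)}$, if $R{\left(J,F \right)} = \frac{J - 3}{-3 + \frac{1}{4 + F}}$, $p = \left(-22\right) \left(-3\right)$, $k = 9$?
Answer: $- \frac{84}{41} + 66 i \sqrt{85} \approx -2.0488 + 608.49 i$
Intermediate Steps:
$p = 66$
$R{\left(J,F \right)} = \frac{-3 + J}{-3 + \frac{1}{4 + F}}$
$p \sqrt{-70 - 15} + R{\left(k,10 \right)} = 66 \sqrt{-70 - 15} + \frac{12 - 36 + 3 \cdot 10 - 10 \cdot 9}{11 + 3 \cdot 10} = 66 \sqrt{-85} + \frac{12 - 36 + 30 - 90}{11 + 30} = 66 i \sqrt{85} + \frac{1}{41} \left(-84\right) = 66 i \sqrt{85} - \frac{84}{41} = - \frac{84}{41} + 66 i \sqrt{85}$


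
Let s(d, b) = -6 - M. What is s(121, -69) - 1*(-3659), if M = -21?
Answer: 3674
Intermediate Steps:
s(d, b) = 15 (s(d, b) = -6 - 1*(-21) = -6 + 21 = 15)
s(121, -69) - 1*(-3659) = 15 - 1*(-3659) = 15 + 3659 = 3674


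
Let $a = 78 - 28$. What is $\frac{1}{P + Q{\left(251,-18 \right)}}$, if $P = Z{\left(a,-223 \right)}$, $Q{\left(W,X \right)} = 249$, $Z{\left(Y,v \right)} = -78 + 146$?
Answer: $\frac{1}{317} \approx 0.0031546$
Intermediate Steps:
$a = 50$ ($a = 78 - 28 = 50$)
$Z{\left(Y,v \right)} = 68$
$P = 68$
$\frac{1}{P + Q{\left(251,-18 \right)}} = \frac{1}{68 + 249} = \frac{1}{317}$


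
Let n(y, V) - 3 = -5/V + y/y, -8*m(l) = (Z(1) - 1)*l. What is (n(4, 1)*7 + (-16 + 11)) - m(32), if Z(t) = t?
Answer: -12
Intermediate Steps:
m(l) = 0 (m(l) = -(1 - 1)*l/8 = -0*l = -⅛*0 = 0)
n(y, V) = 4 - 5/V (n(y, V) = 3 + (-5/V + y/y) = 3 + (-5/V + 1) = 3 + (1 - 5/V) = 4 - 5/V)
(n(4, 1)*7 + (-16 + 11)) - m(32) = ((4 - 5/1)*7 + (-16 + 11)) - 1*0 = ((4 - 5*1)*7 - 5) + 0 = ((4 - 5)*7 - 5) + 0 = (-1*7 - 5) + 0 = (-7 - 5) + 0 = -12 + 0 = -12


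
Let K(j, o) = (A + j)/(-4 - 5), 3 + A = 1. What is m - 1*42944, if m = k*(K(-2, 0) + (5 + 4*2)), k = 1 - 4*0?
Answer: -386375/9 ≈ -42931.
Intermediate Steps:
A = -2 (A = -3 + 1 = -2)
K(j, o) = 2/9 - j/9 (K(j, o) = (-2 + j)/(-4 - 5) = (-2 + j)/(-9) = (-2 + j)*(-1/9) = 2/9 - j/9)
k = 1 (k = 1 + 0 = 1)
m = 121/9 (m = 1*((2/9 - 1/9*(-2)) + (5 + 4*2)) = 1*((2/9 + 2/9) + (5 + 8)) = 1*(4/9 + 13) = 1*(121/9) = 121/9 ≈ 13.444)
m - 1*42944 = 121/9 - 1*42944 = 121/9 - 42944 = -386375/9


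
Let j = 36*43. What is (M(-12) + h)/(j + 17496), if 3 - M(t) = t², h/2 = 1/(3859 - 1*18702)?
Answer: -2092865/282670092 ≈ -0.0074039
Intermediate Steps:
j = 1548
h = -2/14843 (h = 2/(3859 - 1*18702) = 2/(3859 - 18702) = 2/(-14843) = 2*(-1/14843) = -2/14843 ≈ -0.00013474)
M(t) = 3 - t²
(M(-12) + h)/(j + 17496) = ((3 - 1*(-12)²) - 2/14843)/(1548 + 17496) = ((3 - 1*144) - 2/14843)/19044 = ((3 - 144) - 2/14843)*(1/19044) = (-141 - 2/14843)*(1/19044) = -2092865/14843*1/19044 = -2092865/282670092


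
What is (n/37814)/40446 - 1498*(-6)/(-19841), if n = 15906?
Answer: -2291026117421/5057553716334 ≈ -0.45299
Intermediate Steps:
(n/37814)/40446 - 1498*(-6)/(-19841) = (15906/37814)/40446 - 1498*(-6)/(-19841) = (15906*(1/37814))*(1/40446) - 107*(-84)*(-1/19841) = (7953/18907)*(1/40446) + 8988*(-1/19841) = 2651/254904174 - 8988/19841 = -2291026117421/5057553716334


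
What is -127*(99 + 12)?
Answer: -14097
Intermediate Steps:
-127*(99 + 12) = -127*111 = -14097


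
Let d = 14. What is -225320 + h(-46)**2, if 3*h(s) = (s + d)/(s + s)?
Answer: -1072748456/4761 ≈ -2.2532e+5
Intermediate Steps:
h(s) = (14 + s)/(6*s) (h(s) = ((s + 14)/(s + s))/3 = ((14 + s)/((2*s)))/3 = ((14 + s)*(1/(2*s)))/3 = ((14 + s)/(2*s))/3 = (14 + s)/(6*s))
-225320 + h(-46)**2 = -225320 + ((1/6)*(14 - 46)/(-46))**2 = -225320 + ((1/6)*(-1/46)*(-32))**2 = -225320 + (8/69)**2 = -225320 + 64/4761 = -1072748456/4761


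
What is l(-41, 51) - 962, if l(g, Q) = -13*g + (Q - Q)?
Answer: -429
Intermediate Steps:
l(g, Q) = -13*g (l(g, Q) = -13*g + 0 = -13*g)
l(-41, 51) - 962 = -13*(-41) - 962 = 533 - 962 = -429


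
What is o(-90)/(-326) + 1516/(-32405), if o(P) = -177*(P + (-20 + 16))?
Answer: -269824303/5282015 ≈ -51.084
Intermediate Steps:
o(P) = 708 - 177*P (o(P) = -177*(P - 4) = -177*(-4 + P) = 708 - 177*P)
o(-90)/(-326) + 1516/(-32405) = (708 - 177*(-90))/(-326) + 1516/(-32405) = (708 + 15930)*(-1/326) + 1516*(-1/32405) = 16638*(-1/326) - 1516/32405 = -8319/163 - 1516/32405 = -269824303/5282015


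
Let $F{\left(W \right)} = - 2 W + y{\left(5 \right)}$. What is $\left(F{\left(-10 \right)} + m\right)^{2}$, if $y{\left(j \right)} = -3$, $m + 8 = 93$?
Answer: $10404$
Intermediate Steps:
$m = 85$ ($m = -8 + 93 = 85$)
$F{\left(W \right)} = -3 - 2 W$ ($F{\left(W \right)} = - 2 W - 3 = -3 - 2 W$)
$\left(F{\left(-10 \right)} + m\right)^{2} = \left(\left(-3 - -20\right) + 85\right)^{2} = \left(\left(-3 + 20\right) + 85\right)^{2} = \left(17 + 85\right)^{2} = 102^{2} = 10404$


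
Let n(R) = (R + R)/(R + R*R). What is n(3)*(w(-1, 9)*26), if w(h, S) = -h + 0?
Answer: 13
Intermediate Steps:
n(R) = 2*R/(R + R²) (n(R) = (2*R)/(R + R²) = 2*R/(R + R²))
w(h, S) = -h
n(3)*(w(-1, 9)*26) = (2/(1 + 3))*(-1*(-1)*26) = (2/4)*(1*26) = (2*(¼))*26 = (½)*26 = 13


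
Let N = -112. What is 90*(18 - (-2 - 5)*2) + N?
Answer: 2768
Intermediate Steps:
90*(18 - (-2 - 5)*2) + N = 90*(18 - (-2 - 5)*2) - 112 = 90*(18 - (-7)*2) - 112 = 90*(18 - 1*(-14)) - 112 = 90*(18 + 14) - 112 = 90*32 - 112 = 2880 - 112 = 2768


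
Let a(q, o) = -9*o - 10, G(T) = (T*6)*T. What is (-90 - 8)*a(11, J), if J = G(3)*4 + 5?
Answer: 195902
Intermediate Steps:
G(T) = 6*T**2 (G(T) = (6*T)*T = 6*T**2)
J = 221 (J = (6*3**2)*4 + 5 = (6*9)*4 + 5 = 54*4 + 5 = 216 + 5 = 221)
a(q, o) = -10 - 9*o
(-90 - 8)*a(11, J) = (-90 - 8)*(-10 - 9*221) = -98*(-10 - 1989) = -98*(-1999) = 195902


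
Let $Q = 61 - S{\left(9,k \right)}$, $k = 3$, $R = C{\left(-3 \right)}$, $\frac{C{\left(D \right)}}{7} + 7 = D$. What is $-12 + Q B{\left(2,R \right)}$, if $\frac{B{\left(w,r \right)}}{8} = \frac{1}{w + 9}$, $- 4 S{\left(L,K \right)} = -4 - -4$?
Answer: $\frac{356}{11} \approx 32.364$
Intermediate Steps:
$C{\left(D \right)} = -49 + 7 D$
$R = -70$ ($R = -49 + 7 \left(-3\right) = -49 - 21 = -70$)
$S{\left(L,K \right)} = 0$ ($S{\left(L,K \right)} = - \frac{-4 - -4}{4} = - \frac{-4 + 4}{4} = \left(- \frac{1}{4}\right) 0 = 0$)
$B{\left(w,r \right)} = \frac{8}{9 + w}$ ($B{\left(w,r \right)} = \frac{8}{w + 9} = \frac{8}{9 + w}$)
$Q = 61$ ($Q = 61 - 0 = 61 + 0 = 61$)
$-12 + Q B{\left(2,R \right)} = -12 + 61 \frac{8}{9 + 2} = -12 + 61 \cdot \frac{8}{11} = -12 + \frac{488}{11} = \frac{356}{11}$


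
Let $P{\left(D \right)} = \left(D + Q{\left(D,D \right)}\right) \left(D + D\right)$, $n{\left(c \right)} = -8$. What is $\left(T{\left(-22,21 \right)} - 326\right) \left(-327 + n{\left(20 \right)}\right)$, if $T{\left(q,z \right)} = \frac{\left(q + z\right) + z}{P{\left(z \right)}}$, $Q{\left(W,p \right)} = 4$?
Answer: $\frac{2293276}{21} \approx 1.092 \cdot 10^{5}$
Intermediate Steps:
$P{\left(D \right)} = 2 D \left(4 + D\right)$ ($P{\left(D \right)} = \left(D + 4\right) \left(D + D\right) = \left(4 + D\right) 2 D = 2 D \left(4 + D\right)$)
$T{\left(q,z \right)} = \frac{q + 2 z}{2 z \left(4 + z\right)}$ ($T{\left(q,z \right)} = \frac{\left(q + z\right) + z}{2 z \left(4 + z\right)} = \left(q + 2 z\right) \frac{1}{2 z \left(4 + z\right)} = \frac{q + 2 z}{2 z \left(4 + z\right)}$)
$\left(T{\left(-22,21 \right)} - 326\right) \left(-327 + n{\left(20 \right)}\right) = \left(\frac{21 + \frac{1}{2} \left(-22\right)}{21 \left(4 + 21\right)} - 326\right) \left(-327 - 8\right) = \left(\frac{21 - 11}{21 \cdot 25} - 326\right) \left(-335\right) = \left(\frac{1}{21} \cdot \frac{1}{25} \cdot 10 - 326\right) \left(-335\right) = \left(\frac{2}{105} - 326\right) \left(-335\right) = \left(- \frac{34228}{105}\right) \left(-335\right) = \frac{2293276}{21}$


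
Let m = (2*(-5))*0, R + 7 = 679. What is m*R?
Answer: 0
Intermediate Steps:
R = 672 (R = -7 + 679 = 672)
m = 0 (m = -10*0 = 0)
m*R = 0*672 = 0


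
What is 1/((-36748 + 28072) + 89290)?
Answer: 1/80614 ≈ 1.2405e-5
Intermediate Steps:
1/((-36748 + 28072) + 89290) = 1/(-8676 + 89290) = 1/80614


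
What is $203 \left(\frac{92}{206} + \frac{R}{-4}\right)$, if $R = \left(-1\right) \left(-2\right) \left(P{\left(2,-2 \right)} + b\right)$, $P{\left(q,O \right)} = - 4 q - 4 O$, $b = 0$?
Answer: $\frac{9338}{103} \approx 90.66$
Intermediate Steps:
$P{\left(q,O \right)} = - 4 O - 4 q$
$R = 0$ ($R = \left(-1\right) \left(-2\right) \left(\left(\left(-4\right) \left(-2\right) - 8\right) + 0\right) = 2 \left(\left(8 - 8\right) + 0\right) = 2 \left(0 + 0\right) = 2 \cdot 0 = 0$)
$203 \left(\frac{92}{206} + \frac{R}{-4}\right) = 203 \left(\frac{92}{206} + \frac{0}{-4}\right) = 203 \left(92 \cdot \frac{1}{206} + 0 \left(- \frac{1}{4}\right)\right) = 203 \left(\frac{46}{103} + 0\right) = 203 \cdot \frac{46}{103} = \frac{9338}{103}$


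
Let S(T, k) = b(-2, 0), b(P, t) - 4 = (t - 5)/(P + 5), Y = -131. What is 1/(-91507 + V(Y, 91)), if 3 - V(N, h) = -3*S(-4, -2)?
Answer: -1/91497 ≈ -1.0929e-5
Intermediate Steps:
b(P, t) = 4 + (-5 + t)/(5 + P) (b(P, t) = 4 + (t - 5)/(P + 5) = 4 + (-5 + t)/(5 + P))
S(T, k) = 7/3 (S(T, k) = (15 + 0 + 4*(-2))/(5 - 2) = (15 + 0 - 8)/3 = (⅓)*7 = 7/3)
V(N, h) = 10 (V(N, h) = 3 - (-3)*7/3 = 3 - 1*(-7) = 3 + 7 = 10)
1/(-91507 + V(Y, 91)) = 1/(-91507 + 10) = 1/(-91497) = -1/91497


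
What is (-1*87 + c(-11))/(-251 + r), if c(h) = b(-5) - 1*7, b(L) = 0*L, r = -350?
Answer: 94/601 ≈ 0.15641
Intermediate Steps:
b(L) = 0
c(h) = -7 (c(h) = 0 - 1*7 = 0 - 7 = -7)
(-1*87 + c(-11))/(-251 + r) = (-1*87 - 7)/(-251 - 350) = (-87 - 7)/(-601) = -94*(-1/601) = 94/601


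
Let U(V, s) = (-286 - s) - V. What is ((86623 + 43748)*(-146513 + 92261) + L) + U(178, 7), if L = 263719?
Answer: -7072624244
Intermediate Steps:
U(V, s) = -286 - V - s
((86623 + 43748)*(-146513 + 92261) + L) + U(178, 7) = ((86623 + 43748)*(-146513 + 92261) + 263719) + (-286 - 1*178 - 1*7) = (130371*(-54252) + 263719) + (-286 - 178 - 7) = (-7072887492 + 263719) - 471 = -7072623773 - 471 = -7072624244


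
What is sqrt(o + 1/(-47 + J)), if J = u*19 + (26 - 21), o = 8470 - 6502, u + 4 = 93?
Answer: sqrt(5351389217)/1649 ≈ 44.362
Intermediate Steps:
u = 89 (u = -4 + 93 = 89)
o = 1968
J = 1696 (J = 89*19 + (26 - 21) = 1691 + 5 = 1696)
sqrt(o + 1/(-47 + J)) = sqrt(1968 + 1/(-47 + 1696)) = sqrt(1968 + 1/1649) = sqrt(3245233/1649) = sqrt(5351389217)/1649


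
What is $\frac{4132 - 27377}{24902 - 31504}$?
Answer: $\frac{23245}{6602} \approx 3.5209$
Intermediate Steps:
$\frac{4132 - 27377}{24902 - 31504} = \frac{4132 - 27377}{-6602} = \left(-23245\right) \left(- \frac{1}{6602}\right) = \frac{23245}{6602}$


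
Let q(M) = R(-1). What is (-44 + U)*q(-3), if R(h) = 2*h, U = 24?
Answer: 40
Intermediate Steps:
q(M) = -2 (q(M) = 2*(-1) = -2)
(-44 + U)*q(-3) = (-44 + 24)*(-2) = -20*(-2) = 40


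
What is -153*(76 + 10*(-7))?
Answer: -918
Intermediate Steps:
-153*(76 + 10*(-7)) = -153*(76 - 70) = -153*6 = -918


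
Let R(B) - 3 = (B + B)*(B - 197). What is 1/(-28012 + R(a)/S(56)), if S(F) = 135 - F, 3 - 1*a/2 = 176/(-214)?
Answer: -904471/25369154301 ≈ -3.5652e-5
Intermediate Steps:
a = 818/107 (a = 6 - 352/(-214) = 6 - 352*(-1)/214 = 6 - 2*(-88/107) = 6 + 176/107 = 818/107 ≈ 7.6449)
R(B) = 3 + 2*B*(-197 + B) (R(B) = 3 + (B + B)*(B - 197) = 3 + (2*B)*(-197 + B) = 3 + 2*B*(-197 + B))
1/(-28012 + R(a)/S(56)) = 1/(-28012 + (3 - 394*818/107 + 2*(818/107)**2)/(135 - 1*56)) = 1/(-28012 + (3 - 322292/107 + 2*(669124/11449))/(135 - 56)) = 1/(-28012 + (3 - 322292/107 + 1338248/11449)/79) = 1/(-28012 - 33112649/11449*1/79) = 1/(-28012 - 33112649/904471) = 1/(-25369154301/904471) = -904471/25369154301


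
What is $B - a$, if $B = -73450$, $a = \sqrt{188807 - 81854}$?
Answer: $-73450 - \sqrt{106953} \approx -73777.0$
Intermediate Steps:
$a = \sqrt{106953} \approx 327.04$
$B - a = -73450 - \sqrt{106953}$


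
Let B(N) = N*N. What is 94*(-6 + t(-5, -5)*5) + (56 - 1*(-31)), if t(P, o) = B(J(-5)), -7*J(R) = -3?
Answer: -19143/49 ≈ -390.67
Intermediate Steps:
J(R) = 3/7 (J(R) = -⅐*(-3) = 3/7)
B(N) = N²
t(P, o) = 9/49 (t(P, o) = (3/7)² = 9/49)
94*(-6 + t(-5, -5)*5) + (56 - 1*(-31)) = 94*(-6 + (9/49)*5) + (56 - 1*(-31)) = 94*(-6 + 45/49) + (56 + 31) = 94*(-249/49) + 87 = -23406/49 + 87 = -19143/49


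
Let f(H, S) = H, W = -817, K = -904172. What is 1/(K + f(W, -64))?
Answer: -1/904989 ≈ -1.1050e-6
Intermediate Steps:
1/(K + f(W, -64)) = 1/(-904172 - 817) = 1/(-904989) = -1/904989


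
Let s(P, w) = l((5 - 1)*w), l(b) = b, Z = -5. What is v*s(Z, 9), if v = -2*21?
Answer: -1512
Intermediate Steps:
s(P, w) = 4*w (s(P, w) = (5 - 1)*w = 4*w)
v = -42
v*s(Z, 9) = -168*9 = -42*36 = -1512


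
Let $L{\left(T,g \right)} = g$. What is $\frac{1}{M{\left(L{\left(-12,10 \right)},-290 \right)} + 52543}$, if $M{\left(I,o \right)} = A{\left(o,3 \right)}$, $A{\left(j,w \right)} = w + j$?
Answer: $\frac{1}{52256} \approx 1.9137 \cdot 10^{-5}$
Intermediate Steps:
$A{\left(j,w \right)} = j + w$
$M{\left(I,o \right)} = 3 + o$ ($M{\left(I,o \right)} = o + 3 = 3 + o$)
$\frac{1}{M{\left(L{\left(-12,10 \right)},-290 \right)} + 52543} = \frac{1}{\left(3 - 290\right) + 52543} = \frac{1}{-287 + 52543} = \frac{1}{52256}$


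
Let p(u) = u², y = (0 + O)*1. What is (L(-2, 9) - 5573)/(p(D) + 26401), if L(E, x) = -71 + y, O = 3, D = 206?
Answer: -5641/68837 ≈ -0.081947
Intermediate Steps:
y = 3 (y = (0 + 3)*1 = 3*1 = 3)
L(E, x) = -68 (L(E, x) = -71 + 3 = -68)
(L(-2, 9) - 5573)/(p(D) + 26401) = (-68 - 5573)/(206² + 26401) = -5641/(42436 + 26401) = -5641/68837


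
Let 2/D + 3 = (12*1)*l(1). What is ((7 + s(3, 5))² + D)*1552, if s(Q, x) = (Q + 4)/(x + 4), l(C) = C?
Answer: 7632736/81 ≈ 94231.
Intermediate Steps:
s(Q, x) = (4 + Q)/(4 + x)
D = 2/9 (D = 2/(-3 + (12*1)*1) = 2/(-3 + 12*1) = 2/(-3 + 12) = 2/9 ≈ 0.22222)
((7 + s(3, 5))² + D)*1552 = ((7 + (4 + 3)/(4 + 5))² + 2/9)*1552 = ((7 + 7/9)² + 2/9)*1552 = ((70/9)² + 2/9)*1552 = (4900/81 + 2/9)*1552 = (4918/81)*1552 = 7632736/81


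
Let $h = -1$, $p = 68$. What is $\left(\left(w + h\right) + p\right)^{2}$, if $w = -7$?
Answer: $3600$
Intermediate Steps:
$\left(\left(w + h\right) + p\right)^{2} = \left(\left(-7 - 1\right) + 68\right)^{2} = \left(-8 + 68\right)^{2} = 60^{2} = 3600$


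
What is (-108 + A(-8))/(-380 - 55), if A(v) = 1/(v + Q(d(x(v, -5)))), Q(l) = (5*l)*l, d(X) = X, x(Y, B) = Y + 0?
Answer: 6739/27144 ≈ 0.24827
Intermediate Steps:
x(Y, B) = Y
Q(l) = 5*l²
A(v) = 1/(v + 5*v²)
(-108 + A(-8))/(-380 - 55) = (-108 + 1/((-8)*(1 + 5*(-8))))/(-380 - 55) = (-108 - 1/(8*(1 - 40)))/(-435) = (-108 - ⅛/(-39))*(-1/435) = (-108 - ⅛*(-1/39))*(-1/435) = (-108 + 1/312)*(-1/435) = -33695/312*(-1/435) = 6739/27144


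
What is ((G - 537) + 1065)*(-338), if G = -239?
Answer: -97682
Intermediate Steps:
((G - 537) + 1065)*(-338) = ((-239 - 537) + 1065)*(-338) = (-776 + 1065)*(-338) = 289*(-338) = -97682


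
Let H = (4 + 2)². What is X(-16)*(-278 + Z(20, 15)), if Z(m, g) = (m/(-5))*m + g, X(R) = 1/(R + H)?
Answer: -343/20 ≈ -17.150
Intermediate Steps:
H = 36 (H = 6² = 36)
X(R) = 1/(36 + R) (X(R) = 1/(R + 36) = 1/(36 + R))
Z(m, g) = g - m²/5 (Z(m, g) = (m*(-⅕))*m + g = (-m/5)*m + g = -m²/5 + g = g - m²/5)
X(-16)*(-278 + Z(20, 15)) = (-278 + (15 - ⅕*20²))/(36 - 16) = (-278 + (15 - ⅕*400))/20 = (-278 + (15 - 80))/20 = (-278 - 65)/20 = (1/20)*(-343) = -343/20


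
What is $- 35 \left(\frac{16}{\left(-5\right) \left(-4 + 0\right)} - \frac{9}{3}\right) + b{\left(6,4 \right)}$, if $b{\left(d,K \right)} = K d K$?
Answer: $173$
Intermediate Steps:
$b{\left(d,K \right)} = d K^{2}$
$- 35 \left(\frac{16}{\left(-5\right) \left(-4 + 0\right)} - \frac{9}{3}\right) + b{\left(6,4 \right)} = - 35 \left(\frac{16}{\left(-5\right) \left(-4 + 0\right)} - \frac{9}{3}\right) + 6 \cdot 4^{2} = - 35 \left(\frac{16}{\left(-5\right) \left(-4\right)} - 3\right) + 6 \cdot 16 = - 35 \left(\frac{16}{20} - 3\right) + 96 = - 35 \left(16 \cdot \frac{1}{20} - 3\right) + 96 = - 35 \left(\frac{4}{5} - 3\right) + 96 = \left(-35\right) \left(- \frac{11}{5}\right) + 96 = 77 + 96 = 173$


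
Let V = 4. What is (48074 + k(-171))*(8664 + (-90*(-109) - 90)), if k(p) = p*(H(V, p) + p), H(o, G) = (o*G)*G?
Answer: -366274157136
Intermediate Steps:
H(o, G) = o*G**2 (H(o, G) = (G*o)*G = o*G**2)
k(p) = p*(p + 4*p**2) (k(p) = p*(4*p**2 + p) = p*(p + 4*p**2))
(48074 + k(-171))*(8664 + (-90*(-109) - 90)) = (48074 + (-171)**2*(1 + 4*(-171)))*(8664 + (-90*(-109) - 90)) = (48074 + 29241*(1 - 684))*(8664 + (9810 - 90)) = (48074 + 29241*(-683))*(8664 + 9720) = (48074 - 19971603)*18384 = -19923529*18384 = -366274157136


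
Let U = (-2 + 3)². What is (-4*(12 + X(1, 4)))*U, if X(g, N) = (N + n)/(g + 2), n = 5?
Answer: -60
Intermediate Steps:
X(g, N) = (5 + N)/(2 + g) (X(g, N) = (N + 5)/(g + 2) = (5 + N)/(2 + g))
U = 1 (U = 1² = 1)
(-4*(12 + X(1, 4)))*U = -4*(12 + (5 + 4)/(2 + 1))*1 = -4*(12 + 9/3)*1 = -4*(12 + (⅓)*9)*1 = -4*(12 + 3)*1 = -4*15*1 = -60*1 = -60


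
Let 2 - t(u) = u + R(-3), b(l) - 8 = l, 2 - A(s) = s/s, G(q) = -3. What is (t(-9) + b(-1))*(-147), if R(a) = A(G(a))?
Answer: -2499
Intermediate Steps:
A(s) = 1 (A(s) = 2 - s/s = 2 - 1*1 = 2 - 1 = 1)
b(l) = 8 + l
R(a) = 1
t(u) = 1 - u (t(u) = 2 - (u + 1) = 2 - (1 + u) = 2 + (-1 - u) = 1 - u)
(t(-9) + b(-1))*(-147) = ((1 - 1*(-9)) + (8 - 1))*(-147) = ((1 + 9) + 7)*(-147) = (10 + 7)*(-147) = 17*(-147) = -2499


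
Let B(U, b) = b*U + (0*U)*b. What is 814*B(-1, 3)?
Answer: -2442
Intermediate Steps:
B(U, b) = U*b (B(U, b) = U*b + 0*b = U*b + 0 = U*b)
814*B(-1, 3) = 814*(-1*3) = 814*(-3) = -2442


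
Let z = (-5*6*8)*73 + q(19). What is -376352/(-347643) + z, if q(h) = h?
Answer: -320195989/18297 ≈ -17500.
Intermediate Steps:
z = -17501 (z = (-5*6*8)*73 + 19 = -30*8*73 + 19 = -240*73 + 19 = -17520 + 19 = -17501)
-376352/(-347643) + z = -376352/(-347643) - 17501 = -376352*(-1/347643) - 17501 = 19808/18297 - 17501 = -320195989/18297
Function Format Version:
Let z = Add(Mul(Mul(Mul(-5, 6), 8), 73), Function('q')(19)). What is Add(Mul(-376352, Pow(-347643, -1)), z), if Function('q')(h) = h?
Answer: Rational(-320195989, 18297) ≈ -17500.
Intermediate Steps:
z = -17501 (z = Add(Mul(Mul(Mul(-5, 6), 8), 73), 19) = Add(Mul(Mul(-30, 8), 73), 19) = Add(Mul(-240, 73), 19) = Add(-17520, 19) = -17501)
Add(Mul(-376352, Pow(-347643, -1)), z) = Add(Mul(-376352, Pow(-347643, -1)), -17501) = Add(Mul(-376352, Rational(-1, 347643)), -17501) = Add(Rational(19808, 18297), -17501) = Rational(-320195989, 18297)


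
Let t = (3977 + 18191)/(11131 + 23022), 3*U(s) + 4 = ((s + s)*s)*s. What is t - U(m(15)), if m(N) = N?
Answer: -13548802/6027 ≈ -2248.0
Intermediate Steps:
U(s) = -4/3 + 2*s³/3 (U(s) = -4/3 + (((s + s)*s)*s)/3 = -4/3 + (((2*s)*s)*s)/3 = -4/3 + ((2*s²)*s)/3 = -4/3 + (2*s³)/3 = -4/3 + 2*s³/3)
t = 1304/2009 (t = 22168/34153 = 22168*(1/34153) = 1304/2009 ≈ 0.64908)
t - U(m(15)) = 1304/2009 - (-4/3 + (⅔)*15³) = 1304/2009 - (-4/3 + (⅔)*3375) = 1304/2009 - (-4/3 + 2250) = 1304/2009 - 1*6746/3 = 1304/2009 - 6746/3 = -13548802/6027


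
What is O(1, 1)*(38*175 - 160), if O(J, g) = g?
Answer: 6490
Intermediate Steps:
O(1, 1)*(38*175 - 160) = 1*(38*175 - 160) = 1*(6650 - 160) = 1*6490 = 6490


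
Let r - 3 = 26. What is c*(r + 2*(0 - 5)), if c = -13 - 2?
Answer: -285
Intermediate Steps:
r = 29 (r = 3 + 26 = 29)
c = -15 (c = -13 - 1*2 = -13 - 2 = -15)
c*(r + 2*(0 - 5)) = -15*(29 + 2*(0 - 5)) = -15*(29 + 2*(-5)) = -15*(29 - 10) = -15*19 = -285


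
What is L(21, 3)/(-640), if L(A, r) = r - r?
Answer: 0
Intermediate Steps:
L(A, r) = 0
L(21, 3)/(-640) = 0/(-640) = 0*(-1/640) = 0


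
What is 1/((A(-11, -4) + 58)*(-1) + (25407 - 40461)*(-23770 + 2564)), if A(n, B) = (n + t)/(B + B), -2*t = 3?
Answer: 16/5107761031 ≈ 3.1325e-9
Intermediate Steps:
t = -3/2 (t = -½*3 = -3/2 ≈ -1.5000)
A(n, B) = (-3/2 + n)/(2*B) (A(n, B) = (n - 3/2)/(B + B) = (-3/2 + n)/((2*B)) = (-3/2 + n)*(1/(2*B)) = (-3/2 + n)/(2*B))
1/((A(-11, -4) + 58)*(-1) + (25407 - 40461)*(-23770 + 2564)) = 1/(((¼)*(-3 + 2*(-11))/(-4) + 58)*(-1) + (25407 - 40461)*(-23770 + 2564)) = 1/(((¼)*(-¼)*(-3 - 22) + 58)*(-1) - 15054*(-21206)) = 1/(((¼)*(-¼)*(-25) + 58)*(-1) + 319235124) = 1/((25/16 + 58)*(-1) + 319235124) = 1/((953/16)*(-1) + 319235124) = 1/(-953/16 + 319235124) = 1/(5107761031/16) = 16/5107761031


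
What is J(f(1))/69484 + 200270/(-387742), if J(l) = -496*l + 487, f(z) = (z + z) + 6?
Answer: -7632645291/13470932564 ≈ -0.56660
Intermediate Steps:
f(z) = 6 + 2*z (f(z) = 2*z + 6 = 6 + 2*z)
J(l) = 487 - 496*l
J(f(1))/69484 + 200270/(-387742) = (487 - 496*(6 + 2*1))/69484 + 200270/(-387742) = (487 - 496*(6 + 2))*(1/69484) + 200270*(-1/387742) = (487 - 496*8)*(1/69484) - 100135/193871 = (487 - 3968)*(1/69484) - 100135/193871 = -3481*1/69484 - 100135/193871 = -3481/69484 - 100135/193871 = -7632645291/13470932564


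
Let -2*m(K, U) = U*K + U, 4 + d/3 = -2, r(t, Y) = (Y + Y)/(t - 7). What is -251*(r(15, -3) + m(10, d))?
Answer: -98643/4 ≈ -24661.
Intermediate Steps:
r(t, Y) = 2*Y/(-7 + t) (r(t, Y) = (2*Y)/(-7 + t) = 2*Y/(-7 + t))
d = -18 (d = -12 + 3*(-2) = -12 - 6 = -18)
m(K, U) = -U/2 - K*U/2 (m(K, U) = -(U*K + U)/2 = -(K*U + U)/2 = -(U + K*U)/2 = -U/2 - K*U/2)
-251*(r(15, -3) + m(10, d)) = -251*(2*(-3)/(-7 + 15) - ½*(-18)*(1 + 10)) = -251*(2*(-3)/8 - ½*(-18)*11) = -251*(2*(-3)*(⅛) + 99) = -251*(-¾ + 99) = -251*393/4 = -98643/4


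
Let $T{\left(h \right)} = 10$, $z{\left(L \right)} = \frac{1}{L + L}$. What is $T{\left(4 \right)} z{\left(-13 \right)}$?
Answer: $- \frac{5}{13} \approx -0.38462$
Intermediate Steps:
$z{\left(L \right)} = \frac{1}{2 L}$
$T{\left(4 \right)} z{\left(-13 \right)} = 10 \frac{1}{2 \left(-13\right)} = 10 \cdot \frac{1}{2} \left(- \frac{1}{13}\right) = 10 \left(- \frac{1}{26}\right) = - \frac{5}{13}$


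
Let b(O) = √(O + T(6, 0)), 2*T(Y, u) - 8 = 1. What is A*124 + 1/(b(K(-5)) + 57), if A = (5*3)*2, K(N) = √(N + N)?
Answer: (424082 + 3720*√(18 + 4*I*√10))/(114 + √2*√(9 + 2*I*√10)) ≈ 3720.0 - 0.00020146*I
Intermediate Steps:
K(N) = √2*√N (K(N) = √(2*N) = √2*√N)
T(Y, u) = 9/2 (T(Y, u) = 4 + (½)*1 = 4 + ½ = 9/2)
b(O) = √(9/2 + O) (b(O) = √(O + 9/2) = √(9/2 + O))
A = 30 (A = 15*2 = 30)
A*124 + 1/(b(K(-5)) + 57) = 30*124 + 1/(√(18 + 4*(√2*√(-5)))/2 + 57) = 3720 + 1/(√(18 + 4*(√2*(I*√5)))/2 + 57) = 3720 + 1/(√(18 + 4*(I*√10))/2 + 57) = 3720 + 1/(√(18 + 4*I*√10)/2 + 57) = 3720 + 1/(57 + √(18 + 4*I*√10)/2)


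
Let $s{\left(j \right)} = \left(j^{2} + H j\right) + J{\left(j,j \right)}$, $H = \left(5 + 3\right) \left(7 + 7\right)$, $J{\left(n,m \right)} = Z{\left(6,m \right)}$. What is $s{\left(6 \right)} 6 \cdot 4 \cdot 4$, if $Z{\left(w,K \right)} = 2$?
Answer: $68160$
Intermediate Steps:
$J{\left(n,m \right)} = 2$
$H = 112$ ($H = 8 \cdot 14 = 112$)
$s{\left(j \right)} = 2 + j^{2} + 112 j$ ($s{\left(j \right)} = \left(j^{2} + 112 j\right) + 2 = 2 + j^{2} + 112 j$)
$s{\left(6 \right)} 6 \cdot 4 \cdot 4 = \left(2 + 6^{2} + 112 \cdot 6\right) 6 \cdot 4 \cdot 4 = \left(2 + 36 + 672\right) 24 \cdot 4 = 710 \cdot 96 = 68160$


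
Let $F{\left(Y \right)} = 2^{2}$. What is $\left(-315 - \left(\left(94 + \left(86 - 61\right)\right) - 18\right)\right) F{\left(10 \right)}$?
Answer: $-1664$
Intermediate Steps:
$F{\left(Y \right)} = 4$
$\left(-315 - \left(\left(94 + \left(86 - 61\right)\right) - 18\right)\right) F{\left(10 \right)} = \left(-315 - \left(\left(94 + \left(86 - 61\right)\right) - 18\right)\right) 4 = \left(-315 - \left(\left(94 + 25\right) - 18\right)\right) 4 = \left(-315 - \left(119 - 18\right)\right) 4 = \left(-315 - 101\right) 4 = \left(-416\right) 4 = -1664$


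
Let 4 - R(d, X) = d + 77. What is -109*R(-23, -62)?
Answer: 5450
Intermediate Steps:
R(d, X) = -73 - d (R(d, X) = 4 - (d + 77) = 4 - (77 + d) = 4 + (-77 - d) = -73 - d)
-109*R(-23, -62) = -109*(-73 - 1*(-23)) = -109*(-73 + 23) = -109*(-50) = 5450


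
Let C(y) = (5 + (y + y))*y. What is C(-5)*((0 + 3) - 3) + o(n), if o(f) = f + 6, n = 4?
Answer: 10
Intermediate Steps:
C(y) = y*(5 + 2*y) (C(y) = (5 + 2*y)*y = y*(5 + 2*y))
o(f) = 6 + f
C(-5)*((0 + 3) - 3) + o(n) = (-5*(5 + 2*(-5)))*((0 + 3) - 3) + (6 + 4) = (-5*(5 - 10))*(3 - 3) + 10 = -5*(-5)*0 + 10 = 25*0 + 10 = 0 + 10 = 10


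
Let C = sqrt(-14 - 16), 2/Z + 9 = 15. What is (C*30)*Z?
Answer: 10*I*sqrt(30) ≈ 54.772*I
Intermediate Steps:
Z = 1/3 (Z = 2/(-9 + 15) = 2/6 = 2*(1/6) = 1/3 ≈ 0.33333)
C = I*sqrt(30) (C = sqrt(-30) = I*sqrt(30) ≈ 5.4772*I)
(C*30)*Z = ((I*sqrt(30))*30)*(1/3) = (30*I*sqrt(30))*(1/3) = 10*I*sqrt(30)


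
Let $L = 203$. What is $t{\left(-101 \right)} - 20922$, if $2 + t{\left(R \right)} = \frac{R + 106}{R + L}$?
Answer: $- \frac{2134243}{102} \approx -20924.0$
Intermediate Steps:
$t{\left(R \right)} = -2 + \frac{106 + R}{203 + R}$ ($t{\left(R \right)} = -2 + \frac{R + 106}{R + 203} = -2 + \frac{106 + R}{203 + R}$)
$t{\left(-101 \right)} - 20922 = \frac{-300 - -101}{203 - 101} - 20922 = \frac{-300 + 101}{102} - 20922 = \frac{1}{102} \left(-199\right) - 20922 = - \frac{199}{102} - 20922 = - \frac{2134243}{102}$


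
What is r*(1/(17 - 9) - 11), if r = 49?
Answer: -4263/8 ≈ -532.88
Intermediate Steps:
r*(1/(17 - 9) - 11) = 49*(1/(17 - 9) - 11) = 49*(1/8 - 11) = 49*(⅛ - 11) = 49*(-87/8) = -4263/8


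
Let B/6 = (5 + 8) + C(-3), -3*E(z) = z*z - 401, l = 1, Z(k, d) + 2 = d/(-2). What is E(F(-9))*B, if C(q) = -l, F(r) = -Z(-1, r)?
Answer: 9474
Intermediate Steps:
Z(k, d) = -2 - d/2 (Z(k, d) = -2 + d/(-2) = -2 + d*(-1/2) = -2 - d/2)
F(r) = 2 + r/2 (F(r) = -(-2 - r/2) = 2 + r/2)
C(q) = -1 (C(q) = -1*1 = -1)
E(z) = 401/3 - z**2/3 (E(z) = -(z*z - 401)/3 = -(z**2 - 401)/3 = -(-401 + z**2)/3 = 401/3 - z**2/3)
B = 72 (B = 6*((5 + 8) - 1) = 6*(13 - 1) = 6*12 = 72)
E(F(-9))*B = (401/3 - (2 + (1/2)*(-9))**2/3)*72 = (401/3 - (2 - 9/2)**2/3)*72 = (401/3 - (-5/2)**2/3)*72 = (401/3 - 1/3*25/4)*72 = (401/3 - 25/12)*72 = (1579/12)*72 = 9474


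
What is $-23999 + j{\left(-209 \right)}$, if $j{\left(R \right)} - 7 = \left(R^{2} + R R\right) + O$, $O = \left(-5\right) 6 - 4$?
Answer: $63336$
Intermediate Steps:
$O = -34$ ($O = -30 - 4 = -34$)
$j{\left(R \right)} = -27 + 2 R^{2}$ ($j{\left(R \right)} = 7 - \left(34 - R^{2} - R R\right) = 7 + \left(\left(R^{2} + R^{2}\right) - 34\right) = 7 + \left(2 R^{2} - 34\right) = 7 + \left(-34 + 2 R^{2}\right) = -27 + 2 R^{2}$)
$-23999 + j{\left(-209 \right)} = -23999 - \left(27 - 2 \left(-209\right)^{2}\right) = -23999 + \left(-27 + 2 \cdot 43681\right) = -23999 + \left(-27 + 87362\right) = -23999 + 87335 = 63336$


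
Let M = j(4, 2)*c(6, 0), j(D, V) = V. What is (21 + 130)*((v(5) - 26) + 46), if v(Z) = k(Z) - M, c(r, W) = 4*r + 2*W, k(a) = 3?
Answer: -3775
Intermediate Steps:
c(r, W) = 2*W + 4*r
M = 48 (M = 2*(2*0 + 4*6) = 2*(0 + 24) = 2*24 = 48)
v(Z) = -45 (v(Z) = 3 - 1*48 = 3 - 48 = -45)
(21 + 130)*((v(5) - 26) + 46) = (21 + 130)*((-45 - 26) + 46) = 151*(-71 + 46) = 151*(-25) = -3775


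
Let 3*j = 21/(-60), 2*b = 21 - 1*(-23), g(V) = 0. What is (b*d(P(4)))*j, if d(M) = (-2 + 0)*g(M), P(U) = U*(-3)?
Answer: 0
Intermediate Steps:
P(U) = -3*U
d(M) = 0 (d(M) = (-2 + 0)*0 = -2*0 = 0)
b = 22 (b = (21 - 1*(-23))/2 = (21 + 23)/2 = (½)*44 = 22)
j = -7/60 (j = (21/(-60))/3 = (21*(-1/60))/3 = (⅓)*(-7/20) = -7/60 ≈ -0.11667)
(b*d(P(4)))*j = (22*0)*(-7/60) = 0*(-7/60) = 0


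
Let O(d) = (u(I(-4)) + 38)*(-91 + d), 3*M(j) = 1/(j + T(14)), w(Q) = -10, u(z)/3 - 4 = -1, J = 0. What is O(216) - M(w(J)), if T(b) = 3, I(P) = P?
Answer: 123376/21 ≈ 5875.0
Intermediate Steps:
u(z) = 9 (u(z) = 12 + 3*(-1) = 12 - 3 = 9)
M(j) = 1/(3*(3 + j)) (M(j) = 1/(3*(j + 3)) = 1/(3*(3 + j)))
O(d) = -4277 + 47*d (O(d) = (9 + 38)*(-91 + d) = 47*(-91 + d) = -4277 + 47*d)
O(216) - M(w(J)) = (-4277 + 47*216) - 1/(3*(3 - 10)) = (-4277 + 10152) - 1/(3*(-7)) = 5875 - (-1)/(3*7) = 5875 - 1*(-1/21) = 5875 + 1/21 = 123376/21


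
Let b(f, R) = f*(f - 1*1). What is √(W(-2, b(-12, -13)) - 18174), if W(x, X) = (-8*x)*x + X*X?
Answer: √6130 ≈ 78.294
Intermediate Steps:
b(f, R) = f*(-1 + f) (b(f, R) = f*(f - 1) = f*(-1 + f))
W(x, X) = X² - 8*x² (W(x, X) = -8*x² + X² = X² - 8*x²)
√(W(-2, b(-12, -13)) - 18174) = √(((-12*(-1 - 12))² - 8*(-2)²) - 18174) = √(((-12*(-13))² - 8*4) - 18174) = √((156² - 32) - 18174) = √((24336 - 32) - 18174) = √(24304 - 18174) = √6130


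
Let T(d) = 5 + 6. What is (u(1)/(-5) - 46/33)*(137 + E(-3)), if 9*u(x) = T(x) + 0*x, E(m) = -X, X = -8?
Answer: -23519/99 ≈ -237.57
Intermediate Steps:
E(m) = 8 (E(m) = -1*(-8) = 8)
T(d) = 11
u(x) = 11/9 (u(x) = (11 + 0*x)/9 = (11 + 0)/9 = (⅑)*11 = 11/9)
(u(1)/(-5) - 46/33)*(137 + E(-3)) = ((11/9)/(-5) - 46/33)*(137 + 8) = ((11/9)*(-⅕) - 46*1/33)*145 = (-11/45 - 46/33)*145 = -811/495*145 = -23519/99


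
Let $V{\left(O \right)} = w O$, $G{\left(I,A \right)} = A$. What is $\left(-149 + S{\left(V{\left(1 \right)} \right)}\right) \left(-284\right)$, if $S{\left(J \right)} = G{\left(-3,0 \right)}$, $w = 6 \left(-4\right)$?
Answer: $42316$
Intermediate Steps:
$w = -24$
$V{\left(O \right)} = - 24 O$
$S{\left(J \right)} = 0$
$\left(-149 + S{\left(V{\left(1 \right)} \right)}\right) \left(-284\right) = \left(-149 + 0\right) \left(-284\right) = \left(-149\right) \left(-284\right) = 42316$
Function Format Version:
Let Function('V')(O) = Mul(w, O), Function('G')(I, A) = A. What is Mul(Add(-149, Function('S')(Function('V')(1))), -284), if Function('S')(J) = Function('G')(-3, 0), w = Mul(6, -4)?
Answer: 42316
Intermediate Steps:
w = -24
Function('V')(O) = Mul(-24, O)
Function('S')(J) = 0
Mul(Add(-149, Function('S')(Function('V')(1))), -284) = Mul(Add(-149, 0), -284) = Mul(-149, -284) = 42316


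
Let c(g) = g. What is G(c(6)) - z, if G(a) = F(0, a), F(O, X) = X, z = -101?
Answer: 107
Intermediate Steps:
G(a) = a
G(c(6)) - z = 6 - 1*(-101) = 6 + 101 = 107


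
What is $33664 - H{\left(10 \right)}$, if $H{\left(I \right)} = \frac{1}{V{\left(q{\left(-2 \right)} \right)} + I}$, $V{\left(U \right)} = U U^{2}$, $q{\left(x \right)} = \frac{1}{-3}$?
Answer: $\frac{9055589}{269} \approx 33664.0$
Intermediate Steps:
$q{\left(x \right)} = - \frac{1}{3}$
$V{\left(U \right)} = U^{3}$
$H{\left(I \right)} = \frac{1}{- \frac{1}{27} + I}$ ($H{\left(I \right)} = \frac{1}{\left(- \frac{1}{3}\right)^{3} + I} = \frac{1}{- \frac{1}{27} + I}$)
$33664 - H{\left(10 \right)} = 33664 - \frac{27}{-1 + 27 \cdot 10} = 33664 - \frac{27}{-1 + 270} = 33664 - \frac{27}{269} = \frac{9055589}{269}$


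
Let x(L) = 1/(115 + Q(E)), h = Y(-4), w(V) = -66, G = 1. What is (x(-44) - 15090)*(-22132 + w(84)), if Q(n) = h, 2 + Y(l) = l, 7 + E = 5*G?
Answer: 36511470182/109 ≈ 3.3497e+8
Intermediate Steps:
E = -2 (E = -7 + 5*1 = -7 + 5 = -2)
Y(l) = -2 + l
h = -6 (h = -2 - 4 = -6)
Q(n) = -6
x(L) = 1/109 (x(L) = 1/(115 - 6) = 1/109)
(x(-44) - 15090)*(-22132 + w(84)) = (1/109 - 15090)*(-22132 - 66) = -1644809/109*(-22198) = 36511470182/109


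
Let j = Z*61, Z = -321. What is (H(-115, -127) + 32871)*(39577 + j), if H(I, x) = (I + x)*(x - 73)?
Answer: 1625094916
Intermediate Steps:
H(I, x) = (-73 + x)*(I + x) (H(I, x) = (I + x)*(-73 + x) = (-73 + x)*(I + x))
j = -19581 (j = -321*61 = -19581)
(H(-115, -127) + 32871)*(39577 + j) = (((-127)² - 73*(-115) - 73*(-127) - 115*(-127)) + 32871)*(39577 - 19581) = ((16129 + 8395 + 9271 + 14605) + 32871)*19996 = (48400 + 32871)*19996 = 81271*19996 = 1625094916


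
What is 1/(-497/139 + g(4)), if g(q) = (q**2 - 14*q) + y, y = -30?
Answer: -139/10227 ≈ -0.013591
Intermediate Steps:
g(q) = -30 + q**2 - 14*q (g(q) = (q**2 - 14*q) - 30 = -30 + q**2 - 14*q)
1/(-497/139 + g(4)) = 1/(-497/139 + (-30 + 4**2 - 14*4)) = 1/(-497*1/139 + (-30 + 16 - 56)) = 1/(-497/139 - 70) = 1/(-10227/139) = -139/10227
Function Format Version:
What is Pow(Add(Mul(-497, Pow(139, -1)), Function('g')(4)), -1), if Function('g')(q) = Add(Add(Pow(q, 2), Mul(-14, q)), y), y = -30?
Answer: Rational(-139, 10227) ≈ -0.013591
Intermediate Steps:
Function('g')(q) = Add(-30, Pow(q, 2), Mul(-14, q)) (Function('g')(q) = Add(Add(Pow(q, 2), Mul(-14, q)), -30) = Add(-30, Pow(q, 2), Mul(-14, q)))
Pow(Add(Mul(-497, Pow(139, -1)), Function('g')(4)), -1) = Pow(Add(Mul(-497, Pow(139, -1)), Add(-30, Pow(4, 2), Mul(-14, 4))), -1) = Pow(Add(Mul(-497, Rational(1, 139)), Add(-30, 16, -56)), -1) = Pow(Add(Rational(-497, 139), -70), -1) = Pow(Rational(-10227, 139), -1) = Rational(-139, 10227)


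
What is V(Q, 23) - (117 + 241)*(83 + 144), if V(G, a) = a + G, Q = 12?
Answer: -81231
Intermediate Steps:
V(G, a) = G + a
V(Q, 23) - (117 + 241)*(83 + 144) = (12 + 23) - (117 + 241)*(83 + 144) = 35 - 358*227 = 35 - 1*81266 = 35 - 81266 = -81231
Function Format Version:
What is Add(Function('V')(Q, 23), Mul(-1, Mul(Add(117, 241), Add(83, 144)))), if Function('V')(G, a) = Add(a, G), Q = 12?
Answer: -81231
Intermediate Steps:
Function('V')(G, a) = Add(G, a)
Add(Function('V')(Q, 23), Mul(-1, Mul(Add(117, 241), Add(83, 144)))) = Add(Add(12, 23), Mul(-1, Mul(Add(117, 241), Add(83, 144)))) = Add(35, Mul(-1, Mul(358, 227))) = Add(35, Mul(-1, 81266)) = Add(35, -81266) = -81231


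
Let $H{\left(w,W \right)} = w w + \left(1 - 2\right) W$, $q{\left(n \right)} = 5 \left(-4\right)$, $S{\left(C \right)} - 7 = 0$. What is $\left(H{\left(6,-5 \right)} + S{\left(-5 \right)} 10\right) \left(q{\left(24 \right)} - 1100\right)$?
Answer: $-124320$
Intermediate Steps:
$S{\left(C \right)} = 7$ ($S{\left(C \right)} = 7 + 0 = 7$)
$q{\left(n \right)} = -20$
$H{\left(w,W \right)} = w^{2} - W$
$\left(H{\left(6,-5 \right)} + S{\left(-5 \right)} 10\right) \left(q{\left(24 \right)} - 1100\right) = \left(\left(6^{2} - -5\right) + 7 \cdot 10\right) \left(-20 - 1100\right) = \left(\left(36 + 5\right) + 70\right) \left(-1120\right) = \left(41 + 70\right) \left(-1120\right) = 111 \left(-1120\right) = -124320$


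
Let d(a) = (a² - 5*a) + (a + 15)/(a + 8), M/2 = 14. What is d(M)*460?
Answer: 2671105/9 ≈ 2.9679e+5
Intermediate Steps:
M = 28 (M = 2*14 = 28)
d(a) = a² - 5*a + (15 + a)/(8 + a) (d(a) = (a² - 5*a) + (15 + a)/(8 + a) = a² - 5*a + (15 + a)/(8 + a))
d(M)*460 = ((15 + 28³ - 39*28 + 3*28²)/(8 + 28))*460 = ((15 + 21952 - 1092 + 3*784)/36)*460 = ((15 + 21952 - 1092 + 2352)/36)*460 = ((1/36)*23227)*460 = (23227/36)*460 = 2671105/9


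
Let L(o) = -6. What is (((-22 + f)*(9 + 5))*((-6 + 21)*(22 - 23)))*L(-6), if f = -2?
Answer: -30240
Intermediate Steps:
(((-22 + f)*(9 + 5))*((-6 + 21)*(22 - 23)))*L(-6) = (((-22 - 2)*(9 + 5))*((-6 + 21)*(22 - 23)))*(-6) = ((-24*14)*(15*(-1)))*(-6) = -336*(-15)*(-6) = 5040*(-6) = -30240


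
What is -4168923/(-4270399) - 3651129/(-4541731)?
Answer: 34525904456184/19395003520669 ≈ 1.7801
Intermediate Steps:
-4168923/(-4270399) - 3651129/(-4541731) = -4168923*(-1/4270399) - 3651129*(-1/4541731) = 4168923/4270399 + 3651129/4541731 = 34525904456184/19395003520669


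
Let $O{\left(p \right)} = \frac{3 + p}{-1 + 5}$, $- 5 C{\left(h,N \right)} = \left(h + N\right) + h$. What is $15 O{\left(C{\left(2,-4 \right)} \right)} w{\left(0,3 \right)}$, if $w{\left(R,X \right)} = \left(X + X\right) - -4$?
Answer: $\frac{225}{2} \approx 112.5$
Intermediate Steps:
$w{\left(R,X \right)} = 4 + 2 X$ ($w{\left(R,X \right)} = 2 X + 4 = 4 + 2 X$)
$C{\left(h,N \right)} = - \frac{2 h}{5} - \frac{N}{5}$ ($C{\left(h,N \right)} = - \frac{\left(h + N\right) + h}{5} = - \frac{\left(N + h\right) + h}{5} = - \frac{N + 2 h}{5} = - \frac{2 h}{5} - \frac{N}{5}$)
$O{\left(p \right)} = \frac{3}{4} + \frac{p}{4}$ ($O{\left(p \right)} = \frac{3 + p}{4} = \left(3 + p\right) \frac{1}{4} = \frac{3}{4} + \frac{p}{4}$)
$15 O{\left(C{\left(2,-4 \right)} \right)} w{\left(0,3 \right)} = 15 \left(\frac{3}{4} + \frac{\left(- \frac{2}{5}\right) 2 - - \frac{4}{5}}{4}\right) \left(4 + 2 \cdot 3\right) = 15 \left(\frac{3}{4} + \frac{- \frac{4}{5} + \frac{4}{5}}{4}\right) \left(4 + 6\right) = 15 \left(\frac{3}{4} + \frac{1}{4} \cdot 0\right) 10 = 15 \left(\frac{3}{4} + 0\right) 10 = 15 \cdot \frac{3}{4} \cdot 10 = \frac{45}{4} \cdot 10 = \frac{225}{2}$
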